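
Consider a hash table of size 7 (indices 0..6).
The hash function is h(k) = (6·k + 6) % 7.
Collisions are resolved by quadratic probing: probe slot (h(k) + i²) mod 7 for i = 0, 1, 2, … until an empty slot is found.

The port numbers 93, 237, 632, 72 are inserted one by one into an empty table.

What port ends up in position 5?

93 hashes to 4; slot 4 is free → place at 4.
237 hashes to 0; slot 0 is free → place at 0.
632 hashes to 4; 4 taken → place at 5.
72 hashes to 4; 4,5 taken → place at 1.
Table: [237, 72, -, -, 93, 632, -]

632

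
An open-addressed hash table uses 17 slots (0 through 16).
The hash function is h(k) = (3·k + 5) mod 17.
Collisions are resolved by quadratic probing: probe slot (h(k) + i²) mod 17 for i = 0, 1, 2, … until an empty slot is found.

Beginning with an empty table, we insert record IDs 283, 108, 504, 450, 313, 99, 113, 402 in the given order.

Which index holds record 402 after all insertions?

283 hashes to 4; slot 4 is free -> place at 4.
108 hashes to 6; slot 6 is free -> place at 6.
504 hashes to 4; 4 taken -> place at 5.
450 hashes to 12; slot 12 is free -> place at 12.
313 hashes to 9; slot 9 is free -> place at 9.
99 hashes to 13; slot 13 is free -> place at 13.
113 hashes to 4; 4,5 taken -> place at 8.
402 hashes to 4; 4,5,8,13 taken -> place at 3.
Table: [., ., ., 402, 283, 504, 108, ., 113, 313, ., ., 450, 99, ., ., .]

3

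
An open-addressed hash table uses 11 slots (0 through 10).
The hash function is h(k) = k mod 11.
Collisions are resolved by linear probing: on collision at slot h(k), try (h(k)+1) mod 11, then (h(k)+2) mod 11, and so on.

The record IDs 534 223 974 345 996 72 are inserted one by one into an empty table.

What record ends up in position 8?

Insert 534: h=6, slot 6 empty -> index 6.
Insert 223: h=3, slot 3 empty -> index 3.
Insert 974: h=6, slot 6 occupied -> index 7.
Insert 345: h=4, slot 4 empty -> index 4.
Insert 996: h=6, slots 6,7 occupied -> index 8.
Insert 72: h=6, slots 6,7,8 occupied -> index 9.
Table: [-, -, -, 223, 345, -, 534, 974, 996, 72, -]

996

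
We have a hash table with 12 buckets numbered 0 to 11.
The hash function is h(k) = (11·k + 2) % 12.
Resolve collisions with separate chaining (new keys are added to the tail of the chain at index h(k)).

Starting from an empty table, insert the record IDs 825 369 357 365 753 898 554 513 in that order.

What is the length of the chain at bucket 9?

1

825 → bucket 5
369 → bucket 5 (collision)
357 → bucket 5 (collision)
365 → bucket 9
753 → bucket 5 (collision)
898 → bucket 4
554 → bucket 0
513 → bucket 5 (collision)
Final buckets:
0: 554
1: -
2: -
3: -
4: 898
5: 825 -> 369 -> 357 -> 753 -> 513
6: -
7: -
8: -
9: 365
10: -
11: -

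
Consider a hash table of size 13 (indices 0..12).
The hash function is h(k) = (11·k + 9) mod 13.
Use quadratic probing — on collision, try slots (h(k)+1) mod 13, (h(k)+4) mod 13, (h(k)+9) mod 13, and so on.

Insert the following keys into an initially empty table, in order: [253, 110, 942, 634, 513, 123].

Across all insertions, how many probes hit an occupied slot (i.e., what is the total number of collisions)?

10

253: h=10 => slot 10
110: h=10, probe 10,11 => slot 11
942: h=10, probe 10,11,1 => slot 1
634: h=2 => slot 2
513: h=10, probe 10,11,1,6 => slot 6
123: h=10, probe 10,11,1,6,0 => slot 0
Table: [123, 942, 634, —, —, —, 513, —, —, —, 253, 110, —]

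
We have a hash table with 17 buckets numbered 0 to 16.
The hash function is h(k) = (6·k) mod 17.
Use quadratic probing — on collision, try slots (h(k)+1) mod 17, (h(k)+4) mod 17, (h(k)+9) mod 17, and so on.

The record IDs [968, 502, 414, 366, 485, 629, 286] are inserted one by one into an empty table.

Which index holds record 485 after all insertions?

7

968 hashes to 11; slot 11 is free → place at 11.
502 hashes to 3; slot 3 is free → place at 3.
414 hashes to 2; slot 2 is free → place at 2.
366 hashes to 3; 3 taken → place at 4.
485 hashes to 3; 3,4 taken → place at 7.
629 hashes to 0; slot 0 is free → place at 0.
286 hashes to 16; slot 16 is free → place at 16.
Table: [629, ., 414, 502, 366, ., ., 485, ., ., ., 968, ., ., ., ., 286]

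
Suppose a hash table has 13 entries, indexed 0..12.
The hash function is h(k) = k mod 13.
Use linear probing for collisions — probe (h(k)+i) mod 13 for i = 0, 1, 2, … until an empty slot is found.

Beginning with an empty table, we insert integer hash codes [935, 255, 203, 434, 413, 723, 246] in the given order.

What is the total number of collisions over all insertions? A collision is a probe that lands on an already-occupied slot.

5

935 hashes to 12; slot 12 is free → place at 12.
255 hashes to 8; slot 8 is free → place at 8.
203 hashes to 8; 8 taken → place at 9.
434 hashes to 5; slot 5 is free → place at 5.
413 hashes to 10; slot 10 is free → place at 10.
723 hashes to 8; 8,9,10 taken → place at 11.
246 hashes to 12; 12 taken → place at 0.
Table: [246, —, —, —, —, 434, —, —, 255, 203, 413, 723, 935]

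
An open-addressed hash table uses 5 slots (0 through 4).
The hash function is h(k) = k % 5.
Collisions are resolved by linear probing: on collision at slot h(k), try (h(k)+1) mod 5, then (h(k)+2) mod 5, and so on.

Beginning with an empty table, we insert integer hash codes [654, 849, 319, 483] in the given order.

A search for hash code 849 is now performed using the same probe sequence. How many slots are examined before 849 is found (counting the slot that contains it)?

2

654: h=4 => slot 4
849: h=4, probe 4,0 => slot 0
319: h=4, probe 4,0,1 => slot 1
483: h=3 => slot 3
Table: [849, 319, ., 483, 654]
Lookup 849: h=4, probe 4,0 → found at 0.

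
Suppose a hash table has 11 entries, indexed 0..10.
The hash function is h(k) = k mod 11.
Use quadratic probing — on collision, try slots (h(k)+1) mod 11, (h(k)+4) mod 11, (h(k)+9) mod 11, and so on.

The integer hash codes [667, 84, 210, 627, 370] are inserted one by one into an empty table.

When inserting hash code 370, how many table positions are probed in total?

4

667: h=7 -> slot 7
84: h=7, probe 7,8 -> slot 8
210: h=1 -> slot 1
627: h=0 -> slot 0
370: h=7, probe 7,8,0,5 -> slot 5
Table: [627, 210, ∅, ∅, ∅, 370, ∅, 667, 84, ∅, ∅]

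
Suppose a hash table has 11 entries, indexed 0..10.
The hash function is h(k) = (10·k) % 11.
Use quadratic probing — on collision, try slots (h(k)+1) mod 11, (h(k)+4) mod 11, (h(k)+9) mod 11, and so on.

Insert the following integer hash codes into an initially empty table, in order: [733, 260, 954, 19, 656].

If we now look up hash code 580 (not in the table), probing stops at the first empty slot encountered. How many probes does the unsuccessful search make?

Insert 733: h=4, slot 4 empty -> index 4.
Insert 260: h=4, slot 4 occupied -> index 5.
Insert 954: h=3, slot 3 empty -> index 3.
Insert 19: h=3, slots 3,4 occupied -> index 7.
Insert 656: h=4, slots 4,5 occupied -> index 8.
Table: [-, -, -, 954, 733, 260, -, 19, 656, -, -]
Lookup 580: h=3, probe 3,4,7,1 → slot 1 empty, not found.

4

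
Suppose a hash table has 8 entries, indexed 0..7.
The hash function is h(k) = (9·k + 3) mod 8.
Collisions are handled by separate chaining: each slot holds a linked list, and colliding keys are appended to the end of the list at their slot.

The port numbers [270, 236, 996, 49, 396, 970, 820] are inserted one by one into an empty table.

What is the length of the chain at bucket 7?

4

Insert 270: h=1, bucket 1 empty → new chain.
Insert 236: h=7, bucket 7 empty → new chain.
Insert 996: h=7, bucket 7 nonempty → append to chain.
Insert 49: h=4, bucket 4 empty → new chain.
Insert 396: h=7, bucket 7 nonempty → append to chain.
Insert 970: h=5, bucket 5 empty → new chain.
Insert 820: h=7, bucket 7 nonempty → append to chain.
Final buckets:
0: _
1: 270
2: _
3: _
4: 49
5: 970
6: _
7: 236 -> 996 -> 396 -> 820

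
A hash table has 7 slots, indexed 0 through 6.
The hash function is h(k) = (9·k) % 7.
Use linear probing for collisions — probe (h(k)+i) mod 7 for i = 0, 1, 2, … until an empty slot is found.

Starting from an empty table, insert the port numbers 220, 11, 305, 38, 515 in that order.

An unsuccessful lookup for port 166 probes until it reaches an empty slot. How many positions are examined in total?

2

220: h=6 => slot 6
11: h=1 => slot 1
305: h=1, probe 1,2 => slot 2
38: h=6, probe 6,0 => slot 0
515: h=1, probe 1,2,3 => slot 3
Table: [38, 11, 305, 515, -, -, 220]
Lookup 166: h=3, probe 3,4 → slot 4 empty, not found.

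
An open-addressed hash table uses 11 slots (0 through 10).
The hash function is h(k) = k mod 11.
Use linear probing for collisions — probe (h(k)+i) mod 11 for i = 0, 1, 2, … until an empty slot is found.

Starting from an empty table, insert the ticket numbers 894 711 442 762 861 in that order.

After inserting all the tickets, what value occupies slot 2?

894 hashes to 3; slot 3 is free -> place at 3.
711 hashes to 7; slot 7 is free -> place at 7.
442 hashes to 2; slot 2 is free -> place at 2.
762 hashes to 3; 3 taken -> place at 4.
861 hashes to 3; 3,4 taken -> place at 5.
Table: [., ., 442, 894, 762, 861, ., 711, ., ., .]

442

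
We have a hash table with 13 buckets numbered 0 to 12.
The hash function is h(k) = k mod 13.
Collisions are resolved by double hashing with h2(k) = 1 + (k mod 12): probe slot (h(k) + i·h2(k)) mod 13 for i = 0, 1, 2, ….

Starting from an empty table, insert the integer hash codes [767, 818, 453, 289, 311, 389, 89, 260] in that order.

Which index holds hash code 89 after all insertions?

Insert 767: h=0, slot 0 empty → index 0.
Insert 818: h=12, slot 12 empty → index 12.
Insert 453: h=11, slot 11 empty → index 11.
Insert 289: h=3, slot 3 empty → index 3.
Insert 311: h=12, h2=12, slots 12,11 occupied → index 10.
Insert 389: h=12, h2=6, slot 12 occupied → index 5.
Insert 89: h=11, h2=6, slot 11 occupied → index 4.
Insert 260: h=0, h2=9, slot 0 occupied → index 9.
Table: [767, ., ., 289, 89, 389, ., ., ., 260, 311, 453, 818]

4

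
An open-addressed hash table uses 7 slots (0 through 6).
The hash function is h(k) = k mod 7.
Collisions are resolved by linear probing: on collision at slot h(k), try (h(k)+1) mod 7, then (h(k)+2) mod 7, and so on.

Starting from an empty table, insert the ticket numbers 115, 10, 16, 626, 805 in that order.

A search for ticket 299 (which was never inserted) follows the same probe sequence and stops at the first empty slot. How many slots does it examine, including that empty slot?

2

115: h=3 → slot 3
10: h=3, probe 3,4 → slot 4
16: h=2 → slot 2
626: h=3, probe 3,4,5 → slot 5
805: h=0 → slot 0
Table: [805, -, 16, 115, 10, 626, -]
Lookup 299: h=5, probe 5,6 → slot 6 empty, not found.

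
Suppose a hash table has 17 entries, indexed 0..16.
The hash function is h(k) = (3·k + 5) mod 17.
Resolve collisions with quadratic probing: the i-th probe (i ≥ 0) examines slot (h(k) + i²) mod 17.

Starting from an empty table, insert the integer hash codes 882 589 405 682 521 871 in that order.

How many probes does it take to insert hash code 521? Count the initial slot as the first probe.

2

882: h=16 -> slot 16
589: h=4 -> slot 4
405: h=13 -> slot 13
682: h=11 -> slot 11
521: h=4, probe 4,5 -> slot 5
871: h=0 -> slot 0
Table: [871, _, _, _, 589, 521, _, _, _, _, _, 682, _, 405, _, _, 882]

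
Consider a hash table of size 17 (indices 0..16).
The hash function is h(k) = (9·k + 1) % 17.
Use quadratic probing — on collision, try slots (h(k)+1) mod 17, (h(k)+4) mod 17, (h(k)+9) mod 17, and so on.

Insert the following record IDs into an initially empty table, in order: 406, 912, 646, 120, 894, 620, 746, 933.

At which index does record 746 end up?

4

406 hashes to 0; slot 0 is free => place at 0.
912 hashes to 15; slot 15 is free => place at 15.
646 hashes to 1; slot 1 is free => place at 1.
120 hashes to 10; slot 10 is free => place at 10.
894 hashes to 6; slot 6 is free => place at 6.
620 hashes to 5; slot 5 is free => place at 5.
746 hashes to 0; 0,1 taken => place at 4.
933 hashes to 0; 0,1,4 taken => place at 9.
Table: [406, 646, ∅, ∅, 746, 620, 894, ∅, ∅, 933, 120, ∅, ∅, ∅, ∅, 912, ∅]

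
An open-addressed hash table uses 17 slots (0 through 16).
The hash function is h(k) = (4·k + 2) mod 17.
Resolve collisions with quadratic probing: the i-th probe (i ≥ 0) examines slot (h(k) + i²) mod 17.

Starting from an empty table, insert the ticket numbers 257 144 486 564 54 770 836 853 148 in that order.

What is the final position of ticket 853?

6

Insert 257: h=10, slot 10 empty => index 10.
Insert 144: h=0, slot 0 empty => index 0.
Insert 486: h=8, slot 8 empty => index 8.
Insert 564: h=14, slot 14 empty => index 14.
Insert 54: h=14, slot 14 occupied => index 15.
Insert 770: h=5, slot 5 empty => index 5.
Insert 836: h=14, slots 14,15 occupied => index 1.
Insert 853: h=14, slots 14,15,1 occupied => index 6.
Insert 148: h=16, slot 16 empty => index 16.
Table: [144, 836, —, —, —, 770, 853, —, 486, —, 257, —, —, —, 564, 54, 148]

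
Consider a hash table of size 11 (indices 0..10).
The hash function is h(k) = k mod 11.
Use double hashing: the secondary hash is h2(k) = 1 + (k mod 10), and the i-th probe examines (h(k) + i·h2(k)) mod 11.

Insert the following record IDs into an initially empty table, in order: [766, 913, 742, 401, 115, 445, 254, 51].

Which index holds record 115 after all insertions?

Insert 766: h=7, slot 7 empty -> index 7.
Insert 913: h=0, slot 0 empty -> index 0.
Insert 742: h=5, slot 5 empty -> index 5.
Insert 401: h=5, h2=2, slots 5,7 occupied -> index 9.
Insert 115: h=5, h2=6, slots 5,0 occupied -> index 6.
Insert 445: h=5, h2=6, slots 5,0,6 occupied -> index 1.
Insert 254: h=1, h2=5, slots 1,6,0,5 occupied -> index 10.
Insert 51: h=7, h2=2, slots 7,9,0 occupied -> index 2.
Table: [913, 445, 51, -, -, 742, 115, 766, -, 401, 254]

6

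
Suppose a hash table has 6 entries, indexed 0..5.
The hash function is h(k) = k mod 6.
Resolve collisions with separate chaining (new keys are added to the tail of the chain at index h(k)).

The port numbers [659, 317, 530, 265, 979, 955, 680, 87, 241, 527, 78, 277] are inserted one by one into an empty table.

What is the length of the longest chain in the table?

659 -> bucket 5
317 -> bucket 5 (collision)
530 -> bucket 2
265 -> bucket 1
979 -> bucket 1 (collision)
955 -> bucket 1 (collision)
680 -> bucket 2 (collision)
87 -> bucket 3
241 -> bucket 1 (collision)
527 -> bucket 5 (collision)
78 -> bucket 0
277 -> bucket 1 (collision)
Final buckets:
0: 78
1: 265 -> 979 -> 955 -> 241 -> 277
2: 530 -> 680
3: 87
4: ∅
5: 659 -> 317 -> 527

5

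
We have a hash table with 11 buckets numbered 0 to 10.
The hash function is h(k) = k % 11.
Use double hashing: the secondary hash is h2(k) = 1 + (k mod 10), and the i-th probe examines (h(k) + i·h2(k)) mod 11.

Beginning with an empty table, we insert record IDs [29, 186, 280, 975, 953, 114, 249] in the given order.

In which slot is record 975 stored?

Insert 29: h=7, slot 7 empty => index 7.
Insert 186: h=10, slot 10 empty => index 10.
Insert 280: h=5, slot 5 empty => index 5.
Insert 975: h=7, h2=6, slot 7 occupied => index 2.
Insert 953: h=7, h2=4, slot 7 occupied => index 0.
Insert 114: h=4, slot 4 empty => index 4.
Insert 249: h=7, h2=10, slot 7 occupied => index 6.
Table: [953, _, 975, _, 114, 280, 249, 29, _, _, 186]

2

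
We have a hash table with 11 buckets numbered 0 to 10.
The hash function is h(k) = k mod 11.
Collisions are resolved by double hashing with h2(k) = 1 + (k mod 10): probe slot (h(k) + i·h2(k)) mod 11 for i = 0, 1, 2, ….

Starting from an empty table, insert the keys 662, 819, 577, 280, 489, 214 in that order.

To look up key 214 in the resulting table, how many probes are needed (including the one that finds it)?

Insert 662: h=2, slot 2 empty -> index 2.
Insert 819: h=5, slot 5 empty -> index 5.
Insert 577: h=5, h2=8, slots 5,2 occupied -> index 10.
Insert 280: h=5, h2=1, slot 5 occupied -> index 6.
Insert 489: h=5, h2=10, slot 5 occupied -> index 4.
Insert 214: h=5, h2=5, slots 5,10,4 occupied -> index 9.
Table: [., ., 662, ., 489, 819, 280, ., ., 214, 577]
Lookup 214: h=5, h2=5, probe 5,10,4,9 → found at 9.

4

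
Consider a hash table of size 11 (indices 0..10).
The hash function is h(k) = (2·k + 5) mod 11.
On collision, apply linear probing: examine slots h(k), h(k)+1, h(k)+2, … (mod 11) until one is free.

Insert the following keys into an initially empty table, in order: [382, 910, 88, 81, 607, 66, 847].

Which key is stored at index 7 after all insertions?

847

382: h=10 -> slot 10
910: h=10, probe 10,0 -> slot 0
88: h=5 -> slot 5
81: h=2 -> slot 2
607: h=9 -> slot 9
66: h=5, probe 5,6 -> slot 6
847: h=5, probe 5,6,7 -> slot 7
Table: [910, -, 81, -, -, 88, 66, 847, -, 607, 382]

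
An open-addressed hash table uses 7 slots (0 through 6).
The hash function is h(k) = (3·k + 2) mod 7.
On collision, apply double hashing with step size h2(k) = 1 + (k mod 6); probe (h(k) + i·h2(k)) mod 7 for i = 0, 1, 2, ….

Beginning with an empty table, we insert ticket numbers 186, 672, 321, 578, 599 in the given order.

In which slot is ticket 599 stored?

5

186 hashes to 0; slot 0 is free -> place at 0.
672 hashes to 2; slot 2 is free -> place at 2.
321 hashes to 6; slot 6 is free -> place at 6.
578 hashes to 0, h2=3; 0 taken -> place at 3.
599 hashes to 0, h2=6; 0,6 taken -> place at 5.
Table: [186, ∅, 672, 578, ∅, 599, 321]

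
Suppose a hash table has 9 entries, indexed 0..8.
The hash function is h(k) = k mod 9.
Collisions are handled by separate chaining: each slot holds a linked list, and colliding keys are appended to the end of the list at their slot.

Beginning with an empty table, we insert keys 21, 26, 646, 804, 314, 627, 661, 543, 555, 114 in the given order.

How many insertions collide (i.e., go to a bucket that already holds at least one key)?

5

Insert 21: h=3, bucket 3 empty → new chain.
Insert 26: h=8, bucket 8 empty → new chain.
Insert 646: h=7, bucket 7 empty → new chain.
Insert 804: h=3, bucket 3 nonempty → append to chain.
Insert 314: h=8, bucket 8 nonempty → append to chain.
Insert 627: h=6, bucket 6 empty → new chain.
Insert 661: h=4, bucket 4 empty → new chain.
Insert 543: h=3, bucket 3 nonempty → append to chain.
Insert 555: h=6, bucket 6 nonempty → append to chain.
Insert 114: h=6, bucket 6 nonempty → append to chain.
Final buckets:
0: —
1: —
2: —
3: 21 -> 804 -> 543
4: 661
5: —
6: 627 -> 555 -> 114
7: 646
8: 26 -> 314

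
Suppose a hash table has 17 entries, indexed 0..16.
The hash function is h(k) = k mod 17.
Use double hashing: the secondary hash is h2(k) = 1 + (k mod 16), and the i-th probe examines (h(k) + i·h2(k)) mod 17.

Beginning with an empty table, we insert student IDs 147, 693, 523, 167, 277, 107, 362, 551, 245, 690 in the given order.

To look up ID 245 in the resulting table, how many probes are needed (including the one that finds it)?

3

147 hashes to 11; slot 11 is free -> place at 11.
693 hashes to 13; slot 13 is free -> place at 13.
523 hashes to 13, h2=12; 13 taken -> place at 8.
167 hashes to 14; slot 14 is free -> place at 14.
277 hashes to 5; slot 5 is free -> place at 5.
107 hashes to 5, h2=12; 5 taken -> place at 0.
362 hashes to 5, h2=11; 5 taken -> place at 16.
551 hashes to 7; slot 7 is free -> place at 7.
245 hashes to 7, h2=6; 7,13 taken -> place at 2.
690 hashes to 10; slot 10 is free -> place at 10.
Table: [107, —, 245, —, —, 277, —, 551, 523, —, 690, 147, —, 693, 167, —, 362]
Lookup 245: h=7, h2=6, probe 7,13,2 → found at 2.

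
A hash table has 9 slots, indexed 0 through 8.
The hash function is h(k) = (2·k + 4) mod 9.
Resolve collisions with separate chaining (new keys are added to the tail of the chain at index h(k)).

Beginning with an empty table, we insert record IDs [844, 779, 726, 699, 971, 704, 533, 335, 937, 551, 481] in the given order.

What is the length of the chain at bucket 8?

844 -> bucket 0
779 -> bucket 5
726 -> bucket 7
699 -> bucket 7 (collision)
971 -> bucket 2
704 -> bucket 8
533 -> bucket 8 (collision)
335 -> bucket 8 (collision)
937 -> bucket 6
551 -> bucket 8 (collision)
481 -> bucket 3
Final buckets:
0: 844
1: _
2: 971
3: 481
4: _
5: 779
6: 937
7: 726 -> 699
8: 704 -> 533 -> 335 -> 551

4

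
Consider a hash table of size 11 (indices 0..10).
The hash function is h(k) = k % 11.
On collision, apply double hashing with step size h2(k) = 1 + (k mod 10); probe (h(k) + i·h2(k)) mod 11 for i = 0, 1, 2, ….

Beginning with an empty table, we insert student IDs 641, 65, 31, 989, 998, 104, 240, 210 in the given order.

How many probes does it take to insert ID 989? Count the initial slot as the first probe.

641 hashes to 3; slot 3 is free -> place at 3.
65 hashes to 10; slot 10 is free -> place at 10.
31 hashes to 9; slot 9 is free -> place at 9.
989 hashes to 10, h2=10; 10,9 taken -> place at 8.
998 hashes to 8, h2=9; 8 taken -> place at 6.
104 hashes to 5; slot 5 is free -> place at 5.
240 hashes to 9, h2=1; 9,10 taken -> place at 0.
210 hashes to 1; slot 1 is free -> place at 1.
Table: [240, 210, ., 641, ., 104, 998, ., 989, 31, 65]

3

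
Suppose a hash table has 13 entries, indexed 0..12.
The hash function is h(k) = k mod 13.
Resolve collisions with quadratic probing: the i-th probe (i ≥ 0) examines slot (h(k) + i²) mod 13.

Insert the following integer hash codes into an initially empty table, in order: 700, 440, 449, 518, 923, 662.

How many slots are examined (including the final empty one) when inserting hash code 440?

700: h=11 => slot 11
440: h=11, probe 11,12 => slot 12
449: h=7 => slot 7
518: h=11, probe 11,12,2 => slot 2
923: h=0 => slot 0
662: h=12, probe 12,0,3 => slot 3
Table: [923, ∅, 518, 662, ∅, ∅, ∅, 449, ∅, ∅, ∅, 700, 440]

2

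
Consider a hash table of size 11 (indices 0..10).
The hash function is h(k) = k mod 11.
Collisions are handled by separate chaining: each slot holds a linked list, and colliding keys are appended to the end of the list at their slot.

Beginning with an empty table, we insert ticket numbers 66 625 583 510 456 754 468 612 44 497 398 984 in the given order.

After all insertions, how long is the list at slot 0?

3

66 -> bucket 0
625 -> bucket 9
583 -> bucket 0 (collision)
510 -> bucket 4
456 -> bucket 5
754 -> bucket 6
468 -> bucket 6 (collision)
612 -> bucket 7
44 -> bucket 0 (collision)
497 -> bucket 2
398 -> bucket 2 (collision)
984 -> bucket 5 (collision)
Final buckets:
0: 66 -> 583 -> 44
1: _
2: 497 -> 398
3: _
4: 510
5: 456 -> 984
6: 754 -> 468
7: 612
8: _
9: 625
10: _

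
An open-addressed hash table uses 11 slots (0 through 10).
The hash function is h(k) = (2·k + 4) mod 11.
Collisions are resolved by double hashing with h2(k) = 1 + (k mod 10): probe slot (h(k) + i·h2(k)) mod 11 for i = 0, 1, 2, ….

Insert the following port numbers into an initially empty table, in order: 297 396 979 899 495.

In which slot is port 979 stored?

297 hashes to 4; slot 4 is free → place at 4.
396 hashes to 4, h2=7; 4 taken → place at 0.
979 hashes to 4, h2=10; 4 taken → place at 3.
899 hashes to 9; slot 9 is free → place at 9.
495 hashes to 4, h2=6; 4 taken → place at 10.
Table: [396, —, —, 979, 297, —, —, —, —, 899, 495]

3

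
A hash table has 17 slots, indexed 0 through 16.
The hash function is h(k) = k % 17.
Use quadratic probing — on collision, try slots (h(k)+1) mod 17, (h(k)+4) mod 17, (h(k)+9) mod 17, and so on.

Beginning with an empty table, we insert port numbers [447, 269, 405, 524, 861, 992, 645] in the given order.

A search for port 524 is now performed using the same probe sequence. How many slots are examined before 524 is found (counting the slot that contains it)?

3

447 hashes to 5; slot 5 is free → place at 5.
269 hashes to 14; slot 14 is free → place at 14.
405 hashes to 14; 14 taken → place at 15.
524 hashes to 14; 14,15 taken → place at 1.
861 hashes to 11; slot 11 is free → place at 11.
992 hashes to 6; slot 6 is free → place at 6.
645 hashes to 16; slot 16 is free → place at 16.
Table: [—, 524, —, —, —, 447, 992, —, —, —, —, 861, —, —, 269, 405, 645]
Lookup 524: h=14, probe 14,15,1 → found at 1.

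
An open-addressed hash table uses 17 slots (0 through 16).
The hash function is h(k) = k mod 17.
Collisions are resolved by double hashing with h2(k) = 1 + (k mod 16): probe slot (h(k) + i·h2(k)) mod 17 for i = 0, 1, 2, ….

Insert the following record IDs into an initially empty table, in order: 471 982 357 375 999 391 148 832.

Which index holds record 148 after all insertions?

5

471: h=12 → slot 12
982: h=13 → slot 13
357: h=0 → slot 0
375: h=1 → slot 1
999: h=13, h2=8, probe 13,4 → slot 4
391: h=0, h2=8, probe 0,8 → slot 8
148: h=12, h2=5, probe 12,0,5 → slot 5
832: h=16 → slot 16
Table: [357, 375, _, _, 999, 148, _, _, 391, _, _, _, 471, 982, _, _, 832]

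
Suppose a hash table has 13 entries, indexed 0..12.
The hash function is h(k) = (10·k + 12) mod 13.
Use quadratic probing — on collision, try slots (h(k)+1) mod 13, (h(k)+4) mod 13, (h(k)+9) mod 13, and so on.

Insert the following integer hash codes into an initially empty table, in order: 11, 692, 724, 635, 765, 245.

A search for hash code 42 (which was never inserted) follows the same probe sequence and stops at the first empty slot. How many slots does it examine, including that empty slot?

2

11 hashes to 5; slot 5 is free => place at 5.
692 hashes to 3; slot 3 is free => place at 3.
724 hashes to 11; slot 11 is free => place at 11.
635 hashes to 5; 5 taken => place at 6.
765 hashes to 5; 5,6 taken => place at 9.
245 hashes to 5; 5,6,9 taken => place at 1.
Table: [∅, 245, ∅, 692, ∅, 11, 635, ∅, ∅, 765, ∅, 724, ∅]
Lookup 42: h=3, probe 3,4 → slot 4 empty, not found.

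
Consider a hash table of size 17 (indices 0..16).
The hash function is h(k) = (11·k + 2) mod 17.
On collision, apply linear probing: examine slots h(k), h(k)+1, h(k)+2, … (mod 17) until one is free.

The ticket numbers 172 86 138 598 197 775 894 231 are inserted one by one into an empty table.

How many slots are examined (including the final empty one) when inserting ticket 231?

Insert 172: h=7, slot 7 empty -> index 7.
Insert 86: h=13, slot 13 empty -> index 13.
Insert 138: h=7, slot 7 occupied -> index 8.
Insert 598: h=1, slot 1 empty -> index 1.
Insert 197: h=10, slot 10 empty -> index 10.
Insert 775: h=10, slot 10 occupied -> index 11.
Insert 894: h=10, slots 10,11 occupied -> index 12.
Insert 231: h=10, slots 10,11,12,13 occupied -> index 14.
Table: [., 598, ., ., ., ., ., 172, 138, ., 197, 775, 894, 86, 231, ., .]

5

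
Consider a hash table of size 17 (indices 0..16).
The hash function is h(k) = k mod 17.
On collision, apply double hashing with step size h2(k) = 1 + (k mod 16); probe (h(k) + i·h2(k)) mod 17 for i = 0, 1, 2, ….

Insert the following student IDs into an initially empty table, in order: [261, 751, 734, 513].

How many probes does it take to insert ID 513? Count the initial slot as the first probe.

261: h=6 → slot 6
751: h=3 → slot 3
734: h=3, h2=15, probe 3,1 → slot 1
513: h=3, h2=2, probe 3,5 → slot 5
Table: [., 734, ., 751, ., 513, 261, ., ., ., ., ., ., ., ., ., .]

2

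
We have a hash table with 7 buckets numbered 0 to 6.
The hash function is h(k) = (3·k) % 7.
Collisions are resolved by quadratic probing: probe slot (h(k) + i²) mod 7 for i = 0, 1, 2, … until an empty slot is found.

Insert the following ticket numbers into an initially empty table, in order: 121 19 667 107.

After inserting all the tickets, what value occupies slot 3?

107

Insert 121: h=6, slot 6 empty -> index 6.
Insert 19: h=1, slot 1 empty -> index 1.
Insert 667: h=6, slot 6 occupied -> index 0.
Insert 107: h=6, slots 6,0 occupied -> index 3.
Table: [667, 19, _, 107, _, _, 121]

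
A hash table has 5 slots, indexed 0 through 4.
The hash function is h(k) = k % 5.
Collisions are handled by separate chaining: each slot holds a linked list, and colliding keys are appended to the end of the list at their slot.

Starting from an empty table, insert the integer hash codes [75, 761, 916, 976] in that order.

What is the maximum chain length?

Insert 75: h=0, bucket 0 empty -> new chain.
Insert 761: h=1, bucket 1 empty -> new chain.
Insert 916: h=1, bucket 1 nonempty -> append to chain.
Insert 976: h=1, bucket 1 nonempty -> append to chain.
Final buckets:
0: 75
1: 761 -> 916 -> 976
2: ∅
3: ∅
4: ∅

3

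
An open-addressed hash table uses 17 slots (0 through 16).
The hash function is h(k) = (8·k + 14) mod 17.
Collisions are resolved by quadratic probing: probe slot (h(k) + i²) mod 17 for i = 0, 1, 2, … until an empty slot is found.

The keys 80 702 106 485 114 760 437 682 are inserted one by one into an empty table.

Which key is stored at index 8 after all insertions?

Insert 80: h=8, slot 8 empty -> index 8.
Insert 702: h=3, slot 3 empty -> index 3.
Insert 106: h=12, slot 12 empty -> index 12.
Insert 485: h=1, slot 1 empty -> index 1.
Insert 114: h=8, slot 8 occupied -> index 9.
Insert 760: h=8, slots 8,9,12 occupied -> index 0.
Insert 437: h=8, slots 8,9,12,0 occupied -> index 7.
Insert 682: h=13, slot 13 empty -> index 13.
Table: [760, 485, _, 702, _, _, _, 437, 80, 114, _, _, 106, 682, _, _, _]

80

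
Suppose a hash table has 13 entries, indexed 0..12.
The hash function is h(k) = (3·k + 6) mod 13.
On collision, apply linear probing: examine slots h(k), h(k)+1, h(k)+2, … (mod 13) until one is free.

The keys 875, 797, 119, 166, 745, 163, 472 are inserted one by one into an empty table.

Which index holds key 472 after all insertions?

8

Insert 875: h=5, slot 5 empty → index 5.
Insert 797: h=5, slot 5 occupied → index 6.
Insert 119: h=12, slot 12 empty → index 12.
Insert 166: h=10, slot 10 empty → index 10.
Insert 745: h=5, slots 5,6 occupied → index 7.
Insert 163: h=1, slot 1 empty → index 1.
Insert 472: h=5, slots 5,6,7 occupied → index 8.
Table: [∅, 163, ∅, ∅, ∅, 875, 797, 745, 472, ∅, 166, ∅, 119]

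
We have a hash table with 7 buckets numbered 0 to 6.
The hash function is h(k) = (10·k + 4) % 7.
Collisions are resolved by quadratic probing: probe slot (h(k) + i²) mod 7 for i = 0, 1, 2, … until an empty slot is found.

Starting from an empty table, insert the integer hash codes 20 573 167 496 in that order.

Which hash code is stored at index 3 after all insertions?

20: h=1 -> slot 1
573: h=1, probe 1,2 -> slot 2
167: h=1, probe 1,2,5 -> slot 5
496: h=1, probe 1,2,5,3 -> slot 3
Table: [., 20, 573, 496, ., 167, .]

496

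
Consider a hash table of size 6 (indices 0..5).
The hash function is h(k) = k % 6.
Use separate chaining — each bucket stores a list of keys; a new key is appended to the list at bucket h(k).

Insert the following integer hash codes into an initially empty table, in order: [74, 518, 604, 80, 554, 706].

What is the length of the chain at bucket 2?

4

74 -> bucket 2
518 -> bucket 2 (collision)
604 -> bucket 4
80 -> bucket 2 (collision)
554 -> bucket 2 (collision)
706 -> bucket 4 (collision)
Final buckets:
0: —
1: —
2: 74 -> 518 -> 80 -> 554
3: —
4: 604 -> 706
5: —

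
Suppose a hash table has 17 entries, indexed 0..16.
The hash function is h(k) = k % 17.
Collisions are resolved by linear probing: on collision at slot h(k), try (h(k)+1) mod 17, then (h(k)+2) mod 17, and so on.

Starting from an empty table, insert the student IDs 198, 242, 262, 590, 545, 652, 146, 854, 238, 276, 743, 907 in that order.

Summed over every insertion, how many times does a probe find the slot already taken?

Insert 198: h=11, slot 11 empty => index 11.
Insert 242: h=4, slot 4 empty => index 4.
Insert 262: h=7, slot 7 empty => index 7.
Insert 590: h=12, slot 12 empty => index 12.
Insert 545: h=1, slot 1 empty => index 1.
Insert 652: h=6, slot 6 empty => index 6.
Insert 146: h=10, slot 10 empty => index 10.
Insert 854: h=4, slot 4 occupied => index 5.
Insert 238: h=0, slot 0 empty => index 0.
Insert 276: h=4, slots 4,5,6,7 occupied => index 8.
Insert 743: h=12, slot 12 occupied => index 13.
Insert 907: h=6, slots 6,7,8 occupied => index 9.
Table: [238, 545, —, —, 242, 854, 652, 262, 276, 907, 146, 198, 590, 743, —, —, —]

9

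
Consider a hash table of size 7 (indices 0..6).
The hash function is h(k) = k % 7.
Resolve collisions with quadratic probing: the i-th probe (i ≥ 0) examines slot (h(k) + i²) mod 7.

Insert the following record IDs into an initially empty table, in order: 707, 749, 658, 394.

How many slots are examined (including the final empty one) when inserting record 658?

3

707 hashes to 0; slot 0 is free → place at 0.
749 hashes to 0; 0 taken → place at 1.
658 hashes to 0; 0,1 taken → place at 4.
394 hashes to 2; slot 2 is free → place at 2.
Table: [707, 749, 394, —, 658, —, —]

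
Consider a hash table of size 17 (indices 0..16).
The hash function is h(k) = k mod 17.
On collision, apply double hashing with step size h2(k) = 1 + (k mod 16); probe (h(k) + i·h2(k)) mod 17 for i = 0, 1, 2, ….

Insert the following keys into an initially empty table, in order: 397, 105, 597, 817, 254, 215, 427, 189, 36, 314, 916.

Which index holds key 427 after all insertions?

14

397: h=6 => slot 6
105: h=3 => slot 3
597: h=2 => slot 2
817: h=1 => slot 1
254: h=16 => slot 16
215: h=11 => slot 11
427: h=2, h2=12, probe 2,14 => slot 14
189: h=2, h2=14, probe 2,16,13 => slot 13
36: h=2, h2=5, probe 2,7 => slot 7
314: h=8 => slot 8
916: h=15 => slot 15
Table: [—, 817, 597, 105, —, —, 397, 36, 314, —, —, 215, —, 189, 427, 916, 254]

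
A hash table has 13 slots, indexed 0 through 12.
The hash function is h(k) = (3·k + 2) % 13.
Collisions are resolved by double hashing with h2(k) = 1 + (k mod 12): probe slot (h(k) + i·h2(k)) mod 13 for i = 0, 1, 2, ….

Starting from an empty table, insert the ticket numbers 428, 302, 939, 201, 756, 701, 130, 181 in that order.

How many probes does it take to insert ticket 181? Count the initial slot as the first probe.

428 hashes to 12; slot 12 is free => place at 12.
302 hashes to 11; slot 11 is free => place at 11.
939 hashes to 11, h2=4; 11 taken => place at 2.
201 hashes to 7; slot 7 is free => place at 7.
756 hashes to 8; slot 8 is free => place at 8.
701 hashes to 12, h2=6; 12 taken => place at 5.
130 hashes to 2, h2=11; 2 taken => place at 0.
181 hashes to 12, h2=2; 12 taken => place at 1.
Table: [130, 181, 939, ., ., 701, ., 201, 756, ., ., 302, 428]

2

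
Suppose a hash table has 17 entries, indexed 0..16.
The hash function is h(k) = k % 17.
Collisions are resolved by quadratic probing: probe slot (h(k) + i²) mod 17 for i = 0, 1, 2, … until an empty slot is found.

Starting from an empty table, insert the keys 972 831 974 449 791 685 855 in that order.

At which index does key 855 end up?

14

972 hashes to 3; slot 3 is free -> place at 3.
831 hashes to 15; slot 15 is free -> place at 15.
974 hashes to 5; slot 5 is free -> place at 5.
449 hashes to 7; slot 7 is free -> place at 7.
791 hashes to 9; slot 9 is free -> place at 9.
685 hashes to 5; 5 taken -> place at 6.
855 hashes to 5; 5,6,9 taken -> place at 14.
Table: [_, _, _, 972, _, 974, 685, 449, _, 791, _, _, _, _, 855, 831, _]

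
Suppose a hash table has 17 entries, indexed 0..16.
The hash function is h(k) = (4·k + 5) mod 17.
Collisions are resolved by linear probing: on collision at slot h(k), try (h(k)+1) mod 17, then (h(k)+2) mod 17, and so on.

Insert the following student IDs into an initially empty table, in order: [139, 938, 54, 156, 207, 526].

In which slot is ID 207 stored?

139 hashes to 0; slot 0 is free → place at 0.
938 hashes to 0; 0 taken → place at 1.
54 hashes to 0; 0,1 taken → place at 2.
156 hashes to 0; 0,1,2 taken → place at 3.
207 hashes to 0; 0,1,2,3 taken → place at 4.
526 hashes to 1; 1,2,3,4 taken → place at 5.
Table: [139, 938, 54, 156, 207, 526, ∅, ∅, ∅, ∅, ∅, ∅, ∅, ∅, ∅, ∅, ∅]

4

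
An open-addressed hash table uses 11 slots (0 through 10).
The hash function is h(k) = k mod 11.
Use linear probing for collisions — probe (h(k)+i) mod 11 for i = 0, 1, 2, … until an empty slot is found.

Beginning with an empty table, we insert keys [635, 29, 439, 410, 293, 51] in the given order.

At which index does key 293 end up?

635 hashes to 8; slot 8 is free -> place at 8.
29 hashes to 7; slot 7 is free -> place at 7.
439 hashes to 10; slot 10 is free -> place at 10.
410 hashes to 3; slot 3 is free -> place at 3.
293 hashes to 7; 7,8 taken -> place at 9.
51 hashes to 7; 7,8,9,10 taken -> place at 0.
Table: [51, —, —, 410, —, —, —, 29, 635, 293, 439]

9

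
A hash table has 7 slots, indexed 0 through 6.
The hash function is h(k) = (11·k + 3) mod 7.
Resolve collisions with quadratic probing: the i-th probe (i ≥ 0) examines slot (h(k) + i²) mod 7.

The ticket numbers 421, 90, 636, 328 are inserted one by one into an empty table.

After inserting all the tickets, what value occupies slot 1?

328

421: h=0 => slot 0
90: h=6 => slot 6
636: h=6, probe 6,0,3 => slot 3
328: h=6, probe 6,0,3,1 => slot 1
Table: [421, 328, -, 636, -, -, 90]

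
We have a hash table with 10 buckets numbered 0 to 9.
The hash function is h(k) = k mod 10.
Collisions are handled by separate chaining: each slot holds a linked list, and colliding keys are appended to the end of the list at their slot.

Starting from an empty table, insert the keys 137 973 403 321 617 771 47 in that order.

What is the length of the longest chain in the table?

Insert 137: h=7, bucket 7 empty → new chain.
Insert 973: h=3, bucket 3 empty → new chain.
Insert 403: h=3, bucket 3 nonempty → append to chain.
Insert 321: h=1, bucket 1 empty → new chain.
Insert 617: h=7, bucket 7 nonempty → append to chain.
Insert 771: h=1, bucket 1 nonempty → append to chain.
Insert 47: h=7, bucket 7 nonempty → append to chain.
Final buckets:
0: .
1: 321 -> 771
2: .
3: 973 -> 403
4: .
5: .
6: .
7: 137 -> 617 -> 47
8: .
9: .

3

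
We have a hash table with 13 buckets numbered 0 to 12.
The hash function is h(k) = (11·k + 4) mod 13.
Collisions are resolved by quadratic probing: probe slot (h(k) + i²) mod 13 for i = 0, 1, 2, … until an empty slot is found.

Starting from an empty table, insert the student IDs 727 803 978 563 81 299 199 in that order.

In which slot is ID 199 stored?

727 hashes to 6; slot 6 is free → place at 6.
803 hashes to 10; slot 10 is free → place at 10.
978 hashes to 11; slot 11 is free → place at 11.
563 hashes to 9; slot 9 is free → place at 9.
81 hashes to 11; 11 taken → place at 12.
299 hashes to 4; slot 4 is free → place at 4.
199 hashes to 9; 9,10 taken → place at 0.
Table: [199, —, —, —, 299, —, 727, —, —, 563, 803, 978, 81]

0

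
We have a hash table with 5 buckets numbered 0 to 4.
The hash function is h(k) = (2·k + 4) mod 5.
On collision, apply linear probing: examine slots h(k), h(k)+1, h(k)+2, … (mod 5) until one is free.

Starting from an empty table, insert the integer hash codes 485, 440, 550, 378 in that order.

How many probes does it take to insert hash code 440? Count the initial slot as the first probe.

2

Insert 485: h=4, slot 4 empty -> index 4.
Insert 440: h=4, slot 4 occupied -> index 0.
Insert 550: h=4, slots 4,0 occupied -> index 1.
Insert 378: h=0, slots 0,1 occupied -> index 2.
Table: [440, 550, 378, _, 485]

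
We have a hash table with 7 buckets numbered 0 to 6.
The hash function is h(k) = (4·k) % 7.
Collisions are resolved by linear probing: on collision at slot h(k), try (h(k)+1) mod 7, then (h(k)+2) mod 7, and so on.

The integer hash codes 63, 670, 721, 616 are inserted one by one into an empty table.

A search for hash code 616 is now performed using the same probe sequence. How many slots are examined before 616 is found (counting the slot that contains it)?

3

Insert 63: h=0, slot 0 empty -> index 0.
Insert 670: h=6, slot 6 empty -> index 6.
Insert 721: h=0, slot 0 occupied -> index 1.
Insert 616: h=0, slots 0,1 occupied -> index 2.
Table: [63, 721, 616, —, —, —, 670]
Lookup 616: h=0, probe 0,1,2 → found at 2.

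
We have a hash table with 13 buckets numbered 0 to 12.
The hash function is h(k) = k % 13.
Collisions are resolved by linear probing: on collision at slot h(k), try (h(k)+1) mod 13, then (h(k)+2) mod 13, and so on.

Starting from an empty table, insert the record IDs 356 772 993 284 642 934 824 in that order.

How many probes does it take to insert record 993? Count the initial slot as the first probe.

Insert 356: h=5, slot 5 empty → index 5.
Insert 772: h=5, slot 5 occupied → index 6.
Insert 993: h=5, slots 5,6 occupied → index 7.
Insert 284: h=11, slot 11 empty → index 11.
Insert 642: h=5, slots 5,6,7 occupied → index 8.
Insert 934: h=11, slot 11 occupied → index 12.
Insert 824: h=5, slots 5,6,7,8 occupied → index 9.
Table: [_, _, _, _, _, 356, 772, 993, 642, 824, _, 284, 934]

3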